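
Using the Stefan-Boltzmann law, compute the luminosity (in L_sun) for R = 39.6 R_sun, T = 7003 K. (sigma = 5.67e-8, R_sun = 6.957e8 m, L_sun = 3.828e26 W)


R = 39.6 * 6.957e8 m = 2.754972e+10 m. L = 4*pi*R^2*sigma*T^4 = 4*pi*(2.754972e+10)^2 * 5.67e-8 * 7003^4 = 1.300660068e+30 W. L/L_sun = 1.300660068e+30 / 3.828e26 = 3397.7536

3397.7536 L_sun


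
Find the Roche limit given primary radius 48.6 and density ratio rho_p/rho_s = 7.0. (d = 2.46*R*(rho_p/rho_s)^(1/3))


d_Roche = 2.46 * 48.6 * 7.0^(1/3) = 228.7024

228.7024


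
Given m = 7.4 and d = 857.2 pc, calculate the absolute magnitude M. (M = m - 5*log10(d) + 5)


M = m - 5*log10(d) + 5 = 7.4 - 5*log10(857.2) + 5 = -2.2654

-2.2654


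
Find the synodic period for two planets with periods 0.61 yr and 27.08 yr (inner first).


1/P_syn = |1/P1 - 1/P2| = |1/0.61 - 1/27.08| => P_syn = 0.6241

0.6241 years


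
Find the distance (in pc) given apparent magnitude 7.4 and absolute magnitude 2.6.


d = 10^((m - M + 5)/5) = 10^((7.4 - 2.6 + 5)/5) = 91.2011

91.2011 pc


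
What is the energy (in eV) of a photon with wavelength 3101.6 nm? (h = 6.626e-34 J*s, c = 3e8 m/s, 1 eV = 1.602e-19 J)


E = hc/lambda = 6.626e-34 * 3e8 / 3.102e-06 = 6.409e-20 J = 0.4001 eV

0.4001 eV


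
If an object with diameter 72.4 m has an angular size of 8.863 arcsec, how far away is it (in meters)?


D = size / theta_rad, theta_rad = 8.863 * pi/(180*3600) = 4.297e-05, D = 1.685e+06

1.685e+06 m


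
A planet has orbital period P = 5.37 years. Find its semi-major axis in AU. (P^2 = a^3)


a = P^(2/3) = 5.37^(2/3) = 3.0665

3.0665 AU


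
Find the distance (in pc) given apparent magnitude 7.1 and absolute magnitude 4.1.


d = 10^((m - M + 5)/5) = 10^((7.1 - 4.1 + 5)/5) = 39.8107

39.8107 pc


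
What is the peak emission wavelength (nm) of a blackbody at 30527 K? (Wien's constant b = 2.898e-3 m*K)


lam_max = b / T = 2.898e-3 / 30527 = 9.493e-08 m = 94.9324 nm

94.9324 nm


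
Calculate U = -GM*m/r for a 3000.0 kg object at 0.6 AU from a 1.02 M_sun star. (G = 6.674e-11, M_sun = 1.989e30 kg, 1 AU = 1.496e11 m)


M = 1.02 * 1.989e30 kg = 2.02878e+30 kg; r = 0.6 AU * 1.496e11 m/AU = 8.976e+10 m. U = -GM*m/r = -(6.674e-11 * 2.02878e+30 * 3000.0) / 8.976e+10 = -4.525e+12

-4.525e+12 J


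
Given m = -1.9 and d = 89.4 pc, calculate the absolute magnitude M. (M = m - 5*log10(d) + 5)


M = m - 5*log10(d) + 5 = -1.9 - 5*log10(89.4) + 5 = -6.6567

-6.6567


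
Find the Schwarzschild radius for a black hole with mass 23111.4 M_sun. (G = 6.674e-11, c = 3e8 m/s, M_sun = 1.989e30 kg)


M = 23111.4 * 1.989e30 kg = 4.59685746e+34 kg. rs = 2GM/c^2 = 2 * 6.674e-11 * 4.59685746e+34 / (3e8)^2 = 6.818e+07

6.818e+07 m


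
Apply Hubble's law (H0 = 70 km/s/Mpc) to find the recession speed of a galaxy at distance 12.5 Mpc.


v = H0 * d = 70 * 12.5 = 875.0

875.0 km/s


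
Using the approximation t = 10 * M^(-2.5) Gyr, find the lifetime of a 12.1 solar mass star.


t = 10 * M^(-2.5) = 10 * 12.1^(-2.5) = 0.0196

0.0196 Gyr


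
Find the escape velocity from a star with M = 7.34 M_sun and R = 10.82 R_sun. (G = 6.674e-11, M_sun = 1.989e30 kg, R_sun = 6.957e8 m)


M = 7.34 * 1.989e30 kg = 1.459926e+31 kg; R = 10.82 * 6.957e8 m = 7.527474e+09 m. v_esc = sqrt(2GM/R) = sqrt(2 * 6.674e-11 * 1.459926e+31 / 7.527474e+09) = 508802.0922

508802.0922 m/s


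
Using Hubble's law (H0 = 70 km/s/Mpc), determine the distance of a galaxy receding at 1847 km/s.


d = v / H0 = 1847 / 70 = 26.3857

26.3857 Mpc


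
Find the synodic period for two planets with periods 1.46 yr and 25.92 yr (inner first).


1/P_syn = |1/P1 - 1/P2| = |1/1.46 - 1/25.92| => P_syn = 1.5471

1.5471 years


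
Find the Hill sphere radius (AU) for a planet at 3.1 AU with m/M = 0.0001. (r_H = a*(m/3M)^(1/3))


r_H = a * (m/3M)^(1/3) = 3.1 * (0.0001/3)^(1/3) = 0.0998

0.0998 AU


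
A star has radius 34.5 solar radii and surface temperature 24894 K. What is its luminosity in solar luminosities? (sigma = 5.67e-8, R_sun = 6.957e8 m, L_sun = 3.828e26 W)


R = 34.5 * 6.957e8 m = 2.400165e+10 m. L = 4*pi*R^2*sigma*T^4 = 4*pi*(2.400165e+10)^2 * 5.67e-8 * 24894^4 = 1.57635439e+32 W. L/L_sun = 1.57635439e+32 / 3.828e26 = 411795.8177

411795.8177 L_sun


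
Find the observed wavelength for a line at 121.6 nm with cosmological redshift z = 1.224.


lam_obs = lam_emit * (1 + z) = 121.6 * (1 + 1.224) = 270.4384

270.4384 nm


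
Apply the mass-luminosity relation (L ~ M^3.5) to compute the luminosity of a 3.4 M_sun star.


L/L_sun = (M/M_sun)^3.5 = 3.4^3.5 = 72.473

72.473 L_sun


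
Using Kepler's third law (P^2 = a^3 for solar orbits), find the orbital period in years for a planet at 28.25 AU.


P = a^(3/2) = 28.25^1.5 = 150.1508

150.1508 years


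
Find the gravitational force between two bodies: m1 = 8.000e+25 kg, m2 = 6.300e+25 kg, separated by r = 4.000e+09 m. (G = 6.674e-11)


F = G*m1*m2/r^2 = 6.674e-11 * 8.000e+25 * 6.300e+25 / (4.000e+09)^2 = 6.674e-11 * 5.040e+51 / 1.600e+19 = 2.102e+22

2.102e+22 N


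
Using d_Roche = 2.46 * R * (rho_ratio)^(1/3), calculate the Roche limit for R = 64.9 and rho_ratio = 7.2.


d_Roche = 2.46 * 64.9 * 7.2^(1/3) = 308.2885

308.2885


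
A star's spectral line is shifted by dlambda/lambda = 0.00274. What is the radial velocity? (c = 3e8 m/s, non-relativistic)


v = (dlambda/lambda) * c = 0.00274 * 3e8 = 822000.0

822000.0 m/s


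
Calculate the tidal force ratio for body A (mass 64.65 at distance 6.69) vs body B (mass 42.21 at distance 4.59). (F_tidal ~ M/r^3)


Ratio = (M1/r1^3) / (M2/r2^3) = (64.65/6.69^3) / (42.21/4.59^3) = 0.4947

0.4947


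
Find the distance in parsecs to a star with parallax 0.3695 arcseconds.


d = 1/p = 1/0.3695 = 2.7064

2.7064 pc


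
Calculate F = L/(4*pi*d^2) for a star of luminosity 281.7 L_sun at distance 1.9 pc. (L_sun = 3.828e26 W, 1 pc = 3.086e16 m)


F = L / (4*pi*d^2) = 1.078e+29 / (4*pi*(5.863e+16)^2) = 2.496e-06

2.496e-06 W/m^2


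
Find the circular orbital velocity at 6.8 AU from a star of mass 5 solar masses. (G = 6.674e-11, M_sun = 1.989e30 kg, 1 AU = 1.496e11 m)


v = sqrt(GM/r) = sqrt(6.674e-11 * 9.945e+30 / 1.017e+12) = 25543.1963

25543.1963 m/s


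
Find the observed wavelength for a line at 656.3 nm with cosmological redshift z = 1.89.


lam_obs = lam_emit * (1 + z) = 656.3 * (1 + 1.89) = 1896.707

1896.707 nm


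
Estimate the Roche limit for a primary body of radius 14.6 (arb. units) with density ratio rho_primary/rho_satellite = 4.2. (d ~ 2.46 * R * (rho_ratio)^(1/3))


d_Roche = 2.46 * 14.6 * 4.2^(1/3) = 57.9479

57.9479


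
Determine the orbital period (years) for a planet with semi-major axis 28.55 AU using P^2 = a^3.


P = a^(3/2) = 28.55^1.5 = 152.5489

152.5489 years


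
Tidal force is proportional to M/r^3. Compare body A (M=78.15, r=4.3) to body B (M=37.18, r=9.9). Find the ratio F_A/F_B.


Ratio = (M1/r1^3) / (M2/r2^3) = (78.15/4.3^3) / (37.18/9.9^3) = 25.6519

25.6519


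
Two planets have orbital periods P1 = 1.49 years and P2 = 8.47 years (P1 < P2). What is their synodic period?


1/P_syn = |1/P1 - 1/P2| = |1/1.49 - 1/8.47| => P_syn = 1.8081

1.8081 years


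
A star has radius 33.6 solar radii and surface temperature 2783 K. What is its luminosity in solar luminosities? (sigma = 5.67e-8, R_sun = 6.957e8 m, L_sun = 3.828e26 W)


R = 33.6 * 6.957e8 m = 2.337552e+10 m. L = 4*pi*R^2*sigma*T^4 = 4*pi*(2.337552e+10)^2 * 5.67e-8 * 2783^4 = 2.335437825e+28 W. L/L_sun = 2.335437825e+28 / 3.828e26 = 61.0093

61.0093 L_sun


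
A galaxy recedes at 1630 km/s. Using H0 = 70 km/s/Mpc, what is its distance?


d = v / H0 = 1630 / 70 = 23.2857

23.2857 Mpc


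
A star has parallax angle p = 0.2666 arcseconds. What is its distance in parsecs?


d = 1/p = 1/0.2666 = 3.7509

3.7509 pc


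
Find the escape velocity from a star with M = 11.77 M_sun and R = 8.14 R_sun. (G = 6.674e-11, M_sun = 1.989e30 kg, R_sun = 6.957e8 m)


M = 11.77 * 1.989e30 kg = 2.341053e+31 kg; R = 8.14 * 6.957e8 m = 5.662998e+09 m. v_esc = sqrt(2GM/R) = sqrt(2 * 6.674e-11 * 2.341053e+31 / 5.662998e+09) = 742831.8524

742831.8524 m/s


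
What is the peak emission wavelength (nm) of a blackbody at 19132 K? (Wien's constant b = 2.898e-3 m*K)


lam_max = b / T = 2.898e-3 / 19132 = 1.515e-07 m = 151.474 nm

151.474 nm


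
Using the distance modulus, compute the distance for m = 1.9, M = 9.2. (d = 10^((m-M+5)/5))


d = 10^((m - M + 5)/5) = 10^((1.9 - 9.2 + 5)/5) = 0.3467

0.3467 pc


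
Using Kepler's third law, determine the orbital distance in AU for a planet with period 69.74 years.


a = P^(2/3) = 69.74^(2/3) = 16.9429

16.9429 AU


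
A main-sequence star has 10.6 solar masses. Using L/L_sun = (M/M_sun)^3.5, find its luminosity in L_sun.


L/L_sun = (M/M_sun)^3.5 = 10.6^3.5 = 3877.6672

3877.6672 L_sun


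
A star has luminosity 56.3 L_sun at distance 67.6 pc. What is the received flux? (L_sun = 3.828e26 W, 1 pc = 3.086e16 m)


F = L / (4*pi*d^2) = 2.155e+28 / (4*pi*(2.086e+18)^2) = 3.941e-10

3.941e-10 W/m^2


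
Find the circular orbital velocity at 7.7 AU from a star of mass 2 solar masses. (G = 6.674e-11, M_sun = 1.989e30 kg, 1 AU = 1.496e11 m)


v = sqrt(GM/r) = sqrt(6.674e-11 * 3.978e+30 / 1.152e+12) = 15181.4877

15181.4877 m/s


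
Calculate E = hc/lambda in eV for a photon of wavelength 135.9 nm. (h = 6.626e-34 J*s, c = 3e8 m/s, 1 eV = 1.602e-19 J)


E = hc/lambda = 6.626e-34 * 3e8 / 1.359e-07 = 1.463e-18 J = 9.1304 eV

9.1304 eV


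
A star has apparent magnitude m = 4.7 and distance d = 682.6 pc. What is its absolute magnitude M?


M = m - 5*log10(d) + 5 = 4.7 - 5*log10(682.6) + 5 = -4.4708

-4.4708


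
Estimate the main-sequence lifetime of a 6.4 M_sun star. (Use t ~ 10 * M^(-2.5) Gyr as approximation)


t = 10 * M^(-2.5) = 10 * 6.4^(-2.5) = 0.0965

0.0965 Gyr


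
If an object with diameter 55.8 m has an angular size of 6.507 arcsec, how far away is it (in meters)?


D = size / theta_rad, theta_rad = 6.507 * pi/(180*3600) = 3.155e-05, D = 1.769e+06

1.769e+06 m


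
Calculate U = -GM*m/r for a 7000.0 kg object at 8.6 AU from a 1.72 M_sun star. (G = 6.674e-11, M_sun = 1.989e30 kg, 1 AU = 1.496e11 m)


M = 1.72 * 1.989e30 kg = 3.42108e+30 kg; r = 8.6 AU * 1.496e11 m/AU = 1.28656e+12 m. U = -GM*m/r = -(6.674e-11 * 3.42108e+30 * 7000.0) / 1.28656e+12 = -1.242e+12

-1.242e+12 J


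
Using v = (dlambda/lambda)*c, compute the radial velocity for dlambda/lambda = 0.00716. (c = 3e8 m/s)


v = (dlambda/lambda) * c = 0.00716 * 3e8 = 2.148e+06

2.148e+06 m/s


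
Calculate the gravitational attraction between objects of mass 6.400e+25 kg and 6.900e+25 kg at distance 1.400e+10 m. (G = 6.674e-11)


F = G*m1*m2/r^2 = 6.674e-11 * 6.400e+25 * 6.900e+25 / (1.400e+10)^2 = 6.674e-11 * 4.416e+51 / 1.960e+20 = 1.504e+21

1.504e+21 N


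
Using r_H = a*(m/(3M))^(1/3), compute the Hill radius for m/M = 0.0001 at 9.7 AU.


r_H = a * (m/3M)^(1/3) = 9.7 * (0.0001/3)^(1/3) = 0.3122

0.3122 AU


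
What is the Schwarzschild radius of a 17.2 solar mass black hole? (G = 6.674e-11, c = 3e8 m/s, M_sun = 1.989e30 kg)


M = 17.2 * 1.989e30 kg = 3.42108e+31 kg. rs = 2GM/c^2 = 2 * 6.674e-11 * 3.42108e+31 / (3e8)^2 = 50738.4176

50738.4176 m


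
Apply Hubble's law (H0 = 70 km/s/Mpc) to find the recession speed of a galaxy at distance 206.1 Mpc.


v = H0 * d = 70 * 206.1 = 14427.0

14427.0 km/s


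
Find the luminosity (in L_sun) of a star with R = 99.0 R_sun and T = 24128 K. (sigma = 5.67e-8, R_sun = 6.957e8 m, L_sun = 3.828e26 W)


R = 99.0 * 6.957e8 m = 6.88743e+10 m. L = 4*pi*R^2*sigma*T^4 = 4*pi*(6.88743e+10)^2 * 5.67e-8 * 24128^4 = 1.145493464e+33 W. L/L_sun = 1.145493464e+33 / 3.828e26 = 2.992e+06

2.992e+06 L_sun


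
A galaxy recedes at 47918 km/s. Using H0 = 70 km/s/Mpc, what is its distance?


d = v / H0 = 47918 / 70 = 684.5429

684.5429 Mpc


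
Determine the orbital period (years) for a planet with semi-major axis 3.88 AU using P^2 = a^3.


P = a^(3/2) = 3.88^1.5 = 7.6427

7.6427 years


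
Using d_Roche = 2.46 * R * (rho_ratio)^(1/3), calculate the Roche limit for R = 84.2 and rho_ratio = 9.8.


d_Roche = 2.46 * 84.2 * 9.8^(1/3) = 443.2573

443.2573


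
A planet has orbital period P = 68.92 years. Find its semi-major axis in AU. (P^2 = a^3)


a = P^(2/3) = 68.92^(2/3) = 16.8098

16.8098 AU


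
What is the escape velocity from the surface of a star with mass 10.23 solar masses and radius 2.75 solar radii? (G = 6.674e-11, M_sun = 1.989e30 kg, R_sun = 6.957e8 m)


M = 10.23 * 1.989e30 kg = 2.034747e+31 kg; R = 2.75 * 6.957e8 m = 1.913175e+09 m. v_esc = sqrt(2GM/R) = sqrt(2 * 6.674e-11 * 2.034747e+31 / 1.913175e+09) = 1.191e+06

1.191e+06 m/s


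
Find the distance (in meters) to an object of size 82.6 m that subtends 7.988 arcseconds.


D = size / theta_rad, theta_rad = 7.988 * pi/(180*3600) = 3.873e-05, D = 2.133e+06

2.133e+06 m


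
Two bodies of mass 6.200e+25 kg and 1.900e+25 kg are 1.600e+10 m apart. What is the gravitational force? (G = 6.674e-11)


F = G*m1*m2/r^2 = 6.674e-11 * 6.200e+25 * 1.900e+25 / (1.600e+10)^2 = 6.674e-11 * 1.178e+51 / 2.560e+20 = 3.071e+20

3.071e+20 N


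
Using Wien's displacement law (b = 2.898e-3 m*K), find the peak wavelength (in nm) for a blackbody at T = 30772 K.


lam_max = b / T = 2.898e-3 / 30772 = 9.418e-08 m = 94.1765 nm

94.1765 nm


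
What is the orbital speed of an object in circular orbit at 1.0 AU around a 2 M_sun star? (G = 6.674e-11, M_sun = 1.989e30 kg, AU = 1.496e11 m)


v = sqrt(GM/r) = sqrt(6.674e-11 * 3.978e+30 / 1.496e+11) = 42126.9186

42126.9186 m/s


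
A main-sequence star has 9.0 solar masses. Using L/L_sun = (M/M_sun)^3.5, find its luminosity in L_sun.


L/L_sun = (M/M_sun)^3.5 = 9.0^3.5 = 2187.0

2187.0 L_sun


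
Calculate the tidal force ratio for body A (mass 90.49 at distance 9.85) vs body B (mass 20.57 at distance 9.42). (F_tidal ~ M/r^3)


Ratio = (M1/r1^3) / (M2/r2^3) = (90.49/9.85^3) / (20.57/9.42^3) = 3.8478

3.8478


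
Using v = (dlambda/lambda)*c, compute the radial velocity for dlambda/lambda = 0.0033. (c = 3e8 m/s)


v = (dlambda/lambda) * c = 0.0033 * 3e8 = 990000.0

990000.0 m/s


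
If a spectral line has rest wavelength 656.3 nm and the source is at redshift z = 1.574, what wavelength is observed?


lam_obs = lam_emit * (1 + z) = 656.3 * (1 + 1.574) = 1689.3162

1689.3162 nm


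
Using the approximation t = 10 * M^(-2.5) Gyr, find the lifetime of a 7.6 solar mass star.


t = 10 * M^(-2.5) = 10 * 7.6^(-2.5) = 0.0628

0.0628 Gyr


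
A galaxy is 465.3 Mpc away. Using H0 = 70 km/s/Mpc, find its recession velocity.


v = H0 * d = 70 * 465.3 = 32571.0

32571.0 km/s


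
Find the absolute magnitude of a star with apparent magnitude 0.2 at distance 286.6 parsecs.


M = m - 5*log10(d) + 5 = 0.2 - 5*log10(286.6) + 5 = -7.0864

-7.0864


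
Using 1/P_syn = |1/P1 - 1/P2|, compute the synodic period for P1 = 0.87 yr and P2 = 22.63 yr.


1/P_syn = |1/P1 - 1/P2| = |1/0.87 - 1/22.63| => P_syn = 0.9048

0.9048 years


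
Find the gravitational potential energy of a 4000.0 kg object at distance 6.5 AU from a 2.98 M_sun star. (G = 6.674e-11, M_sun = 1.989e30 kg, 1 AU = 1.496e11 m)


M = 2.98 * 1.989e30 kg = 5.92722e+30 kg; r = 6.5 AU * 1.496e11 m/AU = 9.724e+11 m. U = -GM*m/r = -(6.674e-11 * 5.92722e+30 * 4000.0) / 9.724e+11 = -1.627e+12

-1.627e+12 J


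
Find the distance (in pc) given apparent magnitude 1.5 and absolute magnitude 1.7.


d = 10^((m - M + 5)/5) = 10^((1.5 - 1.7 + 5)/5) = 9.1201

9.1201 pc


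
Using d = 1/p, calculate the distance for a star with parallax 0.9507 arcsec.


d = 1/p = 1/0.9507 = 1.0519

1.0519 pc


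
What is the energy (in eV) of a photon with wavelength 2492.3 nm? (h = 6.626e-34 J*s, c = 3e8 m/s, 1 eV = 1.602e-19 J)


E = hc/lambda = 6.626e-34 * 3e8 / 2.492e-06 = 7.976e-20 J = 0.4979 eV

0.4979 eV


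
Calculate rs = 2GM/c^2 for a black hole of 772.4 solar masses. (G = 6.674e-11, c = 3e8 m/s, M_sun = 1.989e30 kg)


M = 772.4 * 1.989e30 kg = 1.5363036e+33 kg. rs = 2GM/c^2 = 2 * 6.674e-11 * 1.5363036e+33 / (3e8)^2 = 2.279e+06

2.279e+06 m


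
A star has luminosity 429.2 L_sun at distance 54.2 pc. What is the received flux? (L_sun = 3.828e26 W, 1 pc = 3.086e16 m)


F = L / (4*pi*d^2) = 1.643e+29 / (4*pi*(1.673e+18)^2) = 4.673e-09

4.673e-09 W/m^2


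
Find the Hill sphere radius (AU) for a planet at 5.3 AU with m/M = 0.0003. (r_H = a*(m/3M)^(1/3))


r_H = a * (m/3M)^(1/3) = 5.3 * (0.0003/3)^(1/3) = 0.246

0.246 AU


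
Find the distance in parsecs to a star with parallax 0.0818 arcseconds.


d = 1/p = 1/0.0818 = 12.2249

12.2249 pc


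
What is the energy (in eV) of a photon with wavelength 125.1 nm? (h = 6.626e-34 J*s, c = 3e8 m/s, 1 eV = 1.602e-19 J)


E = hc/lambda = 6.626e-34 * 3e8 / 1.251e-07 = 1.589e-18 J = 9.9187 eV

9.9187 eV


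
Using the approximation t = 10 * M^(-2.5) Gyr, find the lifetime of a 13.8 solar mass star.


t = 10 * M^(-2.5) = 10 * 13.8^(-2.5) = 0.0141

0.0141 Gyr


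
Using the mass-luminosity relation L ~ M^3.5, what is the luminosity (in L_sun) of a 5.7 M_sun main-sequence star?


L/L_sun = (M/M_sun)^3.5 = 5.7^3.5 = 442.1422

442.1422 L_sun


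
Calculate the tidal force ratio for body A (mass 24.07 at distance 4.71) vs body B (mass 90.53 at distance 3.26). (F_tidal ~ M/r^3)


Ratio = (M1/r1^3) / (M2/r2^3) = (24.07/4.71^3) / (90.53/3.26^3) = 0.0882

0.0882


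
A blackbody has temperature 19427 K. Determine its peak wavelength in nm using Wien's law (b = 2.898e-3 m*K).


lam_max = b / T = 2.898e-3 / 19427 = 1.492e-07 m = 149.1738 nm

149.1738 nm


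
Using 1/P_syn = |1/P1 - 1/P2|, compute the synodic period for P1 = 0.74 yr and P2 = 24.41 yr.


1/P_syn = |1/P1 - 1/P2| = |1/0.74 - 1/24.41| => P_syn = 0.7631

0.7631 years


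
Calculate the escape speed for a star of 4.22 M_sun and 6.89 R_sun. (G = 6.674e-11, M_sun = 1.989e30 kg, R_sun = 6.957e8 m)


M = 4.22 * 1.989e30 kg = 8.39358e+30 kg; R = 6.89 * 6.957e8 m = 4.793373e+09 m. v_esc = sqrt(2GM/R) = sqrt(2 * 6.674e-11 * 8.39358e+30 / 4.793373e+09) = 483460.6186

483460.6186 m/s


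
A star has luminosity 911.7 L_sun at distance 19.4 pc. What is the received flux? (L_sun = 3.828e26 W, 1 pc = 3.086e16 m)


F = L / (4*pi*d^2) = 3.490e+29 / (4*pi*(5.987e+17)^2) = 7.749e-08

7.749e-08 W/m^2


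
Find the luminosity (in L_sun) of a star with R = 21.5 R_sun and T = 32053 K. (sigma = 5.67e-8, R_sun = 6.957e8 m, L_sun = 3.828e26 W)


R = 21.5 * 6.957e8 m = 1.495755e+10 m. L = 4*pi*R^2*sigma*T^4 = 4*pi*(1.495755e+10)^2 * 5.67e-8 * 32053^4 = 1.682629829e+32 W. L/L_sun = 1.682629829e+32 / 3.828e26 = 439558.4715

439558.4715 L_sun


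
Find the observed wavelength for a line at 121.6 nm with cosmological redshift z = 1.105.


lam_obs = lam_emit * (1 + z) = 121.6 * (1 + 1.105) = 255.968

255.968 nm


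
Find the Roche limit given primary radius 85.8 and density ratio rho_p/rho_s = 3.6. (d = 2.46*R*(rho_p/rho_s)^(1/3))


d_Roche = 2.46 * 85.8 * 3.6^(1/3) = 323.4868

323.4868


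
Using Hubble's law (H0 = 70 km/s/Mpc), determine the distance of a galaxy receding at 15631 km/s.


d = v / H0 = 15631 / 70 = 223.3

223.3 Mpc


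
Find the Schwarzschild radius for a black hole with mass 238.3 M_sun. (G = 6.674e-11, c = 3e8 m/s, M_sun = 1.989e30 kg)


M = 238.3 * 1.989e30 kg = 4.739787e+32 kg. rs = 2GM/c^2 = 2 * 6.674e-11 * 4.739787e+32 / (3e8)^2 = 702963.0764

702963.0764 m


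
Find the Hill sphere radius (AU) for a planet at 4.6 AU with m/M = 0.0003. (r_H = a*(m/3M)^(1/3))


r_H = a * (m/3M)^(1/3) = 4.6 * (0.0003/3)^(1/3) = 0.2135

0.2135 AU


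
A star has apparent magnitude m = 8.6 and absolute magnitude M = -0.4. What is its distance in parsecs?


d = 10^((m - M + 5)/5) = 10^((8.6 - -0.4 + 5)/5) = 630.9573

630.9573 pc


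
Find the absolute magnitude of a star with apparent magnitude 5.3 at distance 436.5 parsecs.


M = m - 5*log10(d) + 5 = 5.3 - 5*log10(436.5) + 5 = -2.8999

-2.8999


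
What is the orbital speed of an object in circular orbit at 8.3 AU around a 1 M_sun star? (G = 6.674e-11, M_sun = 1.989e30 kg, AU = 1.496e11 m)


v = sqrt(GM/r) = sqrt(6.674e-11 * 1.989e+30 / 1.242e+12) = 10339.6455

10339.6455 m/s


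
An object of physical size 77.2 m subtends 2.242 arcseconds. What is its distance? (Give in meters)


D = size / theta_rad, theta_rad = 2.242 * pi/(180*3600) = 1.087e-05, D = 7.102e+06

7.102e+06 m


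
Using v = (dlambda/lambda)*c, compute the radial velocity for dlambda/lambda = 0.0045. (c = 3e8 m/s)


v = (dlambda/lambda) * c = 0.0045 * 3e8 = 1.350e+06

1.350e+06 m/s


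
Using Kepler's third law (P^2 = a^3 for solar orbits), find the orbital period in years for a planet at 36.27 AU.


P = a^(3/2) = 36.27^1.5 = 218.4346

218.4346 years


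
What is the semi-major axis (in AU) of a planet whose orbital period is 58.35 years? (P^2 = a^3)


a = P^(2/3) = 58.35^(2/3) = 15.0439

15.0439 AU


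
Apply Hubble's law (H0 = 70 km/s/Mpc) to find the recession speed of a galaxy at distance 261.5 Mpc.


v = H0 * d = 70 * 261.5 = 18305.0

18305.0 km/s


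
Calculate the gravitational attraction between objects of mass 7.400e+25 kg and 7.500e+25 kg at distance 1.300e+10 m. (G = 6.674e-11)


F = G*m1*m2/r^2 = 6.674e-11 * 7.400e+25 * 7.500e+25 / (1.300e+10)^2 = 6.674e-11 * 5.550e+51 / 1.690e+20 = 2.192e+21

2.192e+21 N


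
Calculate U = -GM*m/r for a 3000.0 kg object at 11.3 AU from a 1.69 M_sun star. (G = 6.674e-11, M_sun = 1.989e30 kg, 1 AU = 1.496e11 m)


M = 1.69 * 1.989e30 kg = 3.36141e+30 kg; r = 11.3 AU * 1.496e11 m/AU = 1.69048e+12 m. U = -GM*m/r = -(6.674e-11 * 3.36141e+30 * 3000.0) / 1.69048e+12 = -3.981e+11

-3.981e+11 J


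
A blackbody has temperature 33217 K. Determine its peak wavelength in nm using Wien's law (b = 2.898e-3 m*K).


lam_max = b / T = 2.898e-3 / 33217 = 8.724e-08 m = 87.2445 nm

87.2445 nm


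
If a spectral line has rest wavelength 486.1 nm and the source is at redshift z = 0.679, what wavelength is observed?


lam_obs = lam_emit * (1 + z) = 486.1 * (1 + 0.679) = 816.1619

816.1619 nm


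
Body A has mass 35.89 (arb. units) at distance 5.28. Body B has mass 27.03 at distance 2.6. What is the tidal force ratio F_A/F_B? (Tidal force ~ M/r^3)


Ratio = (M1/r1^3) / (M2/r2^3) = (35.89/5.28^3) / (27.03/2.6^3) = 0.1585

0.1585


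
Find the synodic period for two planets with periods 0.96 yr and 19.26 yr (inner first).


1/P_syn = |1/P1 - 1/P2| = |1/0.96 - 1/19.26| => P_syn = 1.0104

1.0104 years


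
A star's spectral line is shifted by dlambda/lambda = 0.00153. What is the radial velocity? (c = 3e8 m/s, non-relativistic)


v = (dlambda/lambda) * c = 0.00153 * 3e8 = 459000.0

459000.0 m/s


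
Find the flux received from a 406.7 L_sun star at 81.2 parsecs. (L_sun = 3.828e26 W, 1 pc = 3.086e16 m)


F = L / (4*pi*d^2) = 1.557e+29 / (4*pi*(2.506e+18)^2) = 1.973e-09

1.973e-09 W/m^2


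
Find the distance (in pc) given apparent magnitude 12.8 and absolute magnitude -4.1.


d = 10^((m - M + 5)/5) = 10^((12.8 - -4.1 + 5)/5) = 23988.3292

23988.3292 pc


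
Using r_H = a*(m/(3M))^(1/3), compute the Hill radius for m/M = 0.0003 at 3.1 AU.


r_H = a * (m/3M)^(1/3) = 3.1 * (0.0003/3)^(1/3) = 0.1439

0.1439 AU


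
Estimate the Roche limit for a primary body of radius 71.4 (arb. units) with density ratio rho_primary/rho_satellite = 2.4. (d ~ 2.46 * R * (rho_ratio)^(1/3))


d_Roche = 2.46 * 71.4 * 2.4^(1/3) = 235.1638

235.1638


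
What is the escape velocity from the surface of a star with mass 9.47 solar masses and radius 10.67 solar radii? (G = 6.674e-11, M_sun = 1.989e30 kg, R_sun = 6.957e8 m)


M = 9.47 * 1.989e30 kg = 1.883583e+31 kg; R = 10.67 * 6.957e8 m = 7.423119e+09 m. v_esc = sqrt(2GM/R) = sqrt(2 * 6.674e-11 * 1.883583e+31 / 7.423119e+09) = 581978.9393

581978.9393 m/s


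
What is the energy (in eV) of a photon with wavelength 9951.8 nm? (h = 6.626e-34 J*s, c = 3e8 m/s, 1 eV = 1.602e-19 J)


E = hc/lambda = 6.626e-34 * 3e8 / 9.952e-06 = 1.997e-20 J = 0.1247 eV

0.1247 eV


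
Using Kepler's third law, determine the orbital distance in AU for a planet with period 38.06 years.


a = P^(2/3) = 38.06^(2/3) = 11.3148

11.3148 AU


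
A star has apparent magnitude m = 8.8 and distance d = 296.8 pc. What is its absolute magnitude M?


M = m - 5*log10(d) + 5 = 8.8 - 5*log10(296.8) + 5 = 1.4377

1.4377


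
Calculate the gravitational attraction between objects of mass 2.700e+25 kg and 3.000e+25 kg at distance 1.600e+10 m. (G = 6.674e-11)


F = G*m1*m2/r^2 = 6.674e-11 * 2.700e+25 * 3.000e+25 / (1.600e+10)^2 = 6.674e-11 * 8.100e+50 / 2.560e+20 = 2.112e+20

2.112e+20 N


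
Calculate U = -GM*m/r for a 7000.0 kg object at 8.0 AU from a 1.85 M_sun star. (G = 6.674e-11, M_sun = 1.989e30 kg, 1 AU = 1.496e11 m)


M = 1.85 * 1.989e30 kg = 3.67965e+30 kg; r = 8.0 AU * 1.496e11 m/AU = 1.1968e+12 m. U = -GM*m/r = -(6.674e-11 * 3.67965e+30 * 7000.0) / 1.1968e+12 = -1.436e+12

-1.436e+12 J


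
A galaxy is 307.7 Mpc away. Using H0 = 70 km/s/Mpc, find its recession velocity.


v = H0 * d = 70 * 307.7 = 21539.0

21539.0 km/s


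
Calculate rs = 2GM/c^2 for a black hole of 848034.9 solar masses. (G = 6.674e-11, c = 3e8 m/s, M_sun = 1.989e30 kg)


M = 848034.9 * 1.989e30 kg = 1.686741416e+36 kg. rs = 2GM/c^2 = 2 * 6.674e-11 * 1.686741416e+36 / (3e8)^2 = 2.502e+09

2.502e+09 m


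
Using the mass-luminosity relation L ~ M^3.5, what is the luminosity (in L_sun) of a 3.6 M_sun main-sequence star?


L/L_sun = (M/M_sun)^3.5 = 3.6^3.5 = 88.5235

88.5235 L_sun


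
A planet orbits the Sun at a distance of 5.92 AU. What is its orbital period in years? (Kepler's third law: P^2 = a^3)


P = a^(3/2) = 5.92^1.5 = 14.404

14.404 years


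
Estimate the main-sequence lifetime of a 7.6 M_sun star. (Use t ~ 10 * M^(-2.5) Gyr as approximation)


t = 10 * M^(-2.5) = 10 * 7.6^(-2.5) = 0.0628

0.0628 Gyr


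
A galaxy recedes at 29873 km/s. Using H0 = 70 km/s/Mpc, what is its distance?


d = v / H0 = 29873 / 70 = 426.7571

426.7571 Mpc


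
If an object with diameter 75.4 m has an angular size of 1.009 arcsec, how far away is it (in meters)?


D = size / theta_rad, theta_rad = 1.009 * pi/(180*3600) = 4.892e-06, D = 1.541e+07

1.541e+07 m


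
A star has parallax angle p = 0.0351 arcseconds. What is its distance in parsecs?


d = 1/p = 1/0.0351 = 28.49

28.49 pc


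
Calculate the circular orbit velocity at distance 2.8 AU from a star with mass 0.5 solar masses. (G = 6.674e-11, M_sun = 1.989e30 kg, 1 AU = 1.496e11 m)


v = sqrt(GM/r) = sqrt(6.674e-11 * 9.945e+29 / 4.189e+11) = 12587.8246

12587.8246 m/s


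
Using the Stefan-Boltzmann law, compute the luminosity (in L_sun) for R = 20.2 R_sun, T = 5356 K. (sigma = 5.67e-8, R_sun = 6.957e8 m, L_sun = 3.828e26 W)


R = 20.2 * 6.957e8 m = 1.405314e+10 m. L = 4*pi*R^2*sigma*T^4 = 4*pi*(1.405314e+10)^2 * 5.67e-8 * 5356^4 = 1.157982355e+29 W. L/L_sun = 1.157982355e+29 / 3.828e26 = 302.5032

302.5032 L_sun


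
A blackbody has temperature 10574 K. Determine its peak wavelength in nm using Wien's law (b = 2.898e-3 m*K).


lam_max = b / T = 2.898e-3 / 10574 = 2.741e-07 m = 274.0685 nm

274.0685 nm


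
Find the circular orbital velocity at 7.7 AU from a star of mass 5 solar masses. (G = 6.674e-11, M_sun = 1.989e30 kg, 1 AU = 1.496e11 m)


v = sqrt(GM/r) = sqrt(6.674e-11 * 9.945e+30 / 1.152e+12) = 24004.0397

24004.0397 m/s


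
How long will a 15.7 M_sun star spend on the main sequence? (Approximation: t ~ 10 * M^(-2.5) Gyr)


t = 10 * M^(-2.5) = 10 * 15.7^(-2.5) = 0.0102

0.0102 Gyr


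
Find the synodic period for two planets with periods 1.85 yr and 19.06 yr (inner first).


1/P_syn = |1/P1 - 1/P2| = |1/1.85 - 1/19.06| => P_syn = 2.0489

2.0489 years


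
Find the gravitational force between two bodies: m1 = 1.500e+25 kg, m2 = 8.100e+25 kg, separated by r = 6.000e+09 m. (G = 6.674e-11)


F = G*m1*m2/r^2 = 6.674e-11 * 1.500e+25 * 8.100e+25 / (6.000e+09)^2 = 6.674e-11 * 1.215e+51 / 3.600e+19 = 2.252e+21

2.252e+21 N


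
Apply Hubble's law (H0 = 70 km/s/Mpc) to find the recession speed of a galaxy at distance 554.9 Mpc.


v = H0 * d = 70 * 554.9 = 38843.0

38843.0 km/s


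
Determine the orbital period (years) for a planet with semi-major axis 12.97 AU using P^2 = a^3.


P = a^(3/2) = 12.97^1.5 = 46.71

46.71 years


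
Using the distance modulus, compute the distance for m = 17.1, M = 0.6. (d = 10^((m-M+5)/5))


d = 10^((m - M + 5)/5) = 10^((17.1 - 0.6 + 5)/5) = 19952.6231

19952.6231 pc


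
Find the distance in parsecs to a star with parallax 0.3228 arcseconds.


d = 1/p = 1/0.3228 = 3.0979

3.0979 pc


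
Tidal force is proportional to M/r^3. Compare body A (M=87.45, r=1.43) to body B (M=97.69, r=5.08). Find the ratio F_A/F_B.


Ratio = (M1/r1^3) / (M2/r2^3) = (87.45/1.43^3) / (97.69/5.08^3) = 40.1322

40.1322


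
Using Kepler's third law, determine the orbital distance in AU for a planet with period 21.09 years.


a = P^(2/3) = 21.09^(2/3) = 7.6334

7.6334 AU


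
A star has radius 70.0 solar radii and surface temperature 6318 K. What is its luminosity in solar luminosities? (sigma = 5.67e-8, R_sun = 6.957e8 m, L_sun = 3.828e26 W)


R = 70.0 * 6.957e8 m = 4.8699e+10 m. L = 4*pi*R^2*sigma*T^4 = 4*pi*(4.8699e+10)^2 * 5.67e-8 * 6318^4 = 2.692473862e+30 W. L/L_sun = 2.692473862e+30 / 3.828e26 = 7033.6308

7033.6308 L_sun


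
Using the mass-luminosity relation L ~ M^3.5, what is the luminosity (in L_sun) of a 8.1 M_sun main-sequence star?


L/L_sun = (M/M_sun)^3.5 = 8.1^3.5 = 1512.5076

1512.5076 L_sun


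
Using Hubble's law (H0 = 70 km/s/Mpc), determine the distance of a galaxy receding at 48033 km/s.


d = v / H0 = 48033 / 70 = 686.1857

686.1857 Mpc


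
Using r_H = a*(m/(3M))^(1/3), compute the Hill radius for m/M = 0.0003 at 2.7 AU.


r_H = a * (m/3M)^(1/3) = 2.7 * (0.0003/3)^(1/3) = 0.1253

0.1253 AU


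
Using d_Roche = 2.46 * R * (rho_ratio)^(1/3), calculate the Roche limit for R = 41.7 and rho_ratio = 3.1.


d_Roche = 2.46 * 41.7 * 3.1^(1/3) = 149.5748

149.5748


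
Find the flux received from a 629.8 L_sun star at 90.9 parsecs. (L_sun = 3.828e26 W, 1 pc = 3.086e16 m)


F = L / (4*pi*d^2) = 2.411e+29 / (4*pi*(2.805e+18)^2) = 2.438e-09

2.438e-09 W/m^2


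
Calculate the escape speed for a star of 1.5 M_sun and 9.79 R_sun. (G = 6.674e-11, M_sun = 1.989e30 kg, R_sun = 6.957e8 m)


M = 1.5 * 1.989e30 kg = 2.9835e+30 kg; R = 9.79 * 6.957e8 m = 6.810903e+09 m. v_esc = sqrt(2GM/R) = sqrt(2 * 6.674e-11 * 2.9835e+30 / 6.810903e+09) = 241806.9463

241806.9463 m/s


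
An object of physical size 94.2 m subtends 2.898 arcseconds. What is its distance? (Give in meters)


D = size / theta_rad, theta_rad = 2.898 * pi/(180*3600) = 1.405e-05, D = 6.705e+06

6.705e+06 m


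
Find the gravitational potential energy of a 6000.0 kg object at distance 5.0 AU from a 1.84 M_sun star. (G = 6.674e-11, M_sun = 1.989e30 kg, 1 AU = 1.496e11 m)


M = 1.84 * 1.989e30 kg = 3.65976e+30 kg; r = 5.0 AU * 1.496e11 m/AU = 7.48e+11 m. U = -GM*m/r = -(6.674e-11 * 3.65976e+30 * 6000.0) / 7.48e+11 = -1.959e+12

-1.959e+12 J


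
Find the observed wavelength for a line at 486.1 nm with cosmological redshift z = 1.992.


lam_obs = lam_emit * (1 + z) = 486.1 * (1 + 1.992) = 1454.4112

1454.4112 nm


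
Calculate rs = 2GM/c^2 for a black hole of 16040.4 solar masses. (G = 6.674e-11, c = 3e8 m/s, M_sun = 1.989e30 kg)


M = 16040.4 * 1.989e30 kg = 3.19043556e+34 kg. rs = 2GM/c^2 = 2 * 6.674e-11 * 3.19043556e+34 / (3e8)^2 = 4.732e+07

4.732e+07 m


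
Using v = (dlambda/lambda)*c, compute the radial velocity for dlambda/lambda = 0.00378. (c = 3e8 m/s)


v = (dlambda/lambda) * c = 0.00378 * 3e8 = 1.134e+06

1.134e+06 m/s


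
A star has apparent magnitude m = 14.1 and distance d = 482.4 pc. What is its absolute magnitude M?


M = m - 5*log10(d) + 5 = 14.1 - 5*log10(482.4) + 5 = 5.683

5.683


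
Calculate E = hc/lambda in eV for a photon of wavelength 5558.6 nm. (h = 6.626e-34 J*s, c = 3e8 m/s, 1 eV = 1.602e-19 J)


E = hc/lambda = 6.626e-34 * 3e8 / 5.559e-06 = 3.576e-20 J = 0.2232 eV

0.2232 eV


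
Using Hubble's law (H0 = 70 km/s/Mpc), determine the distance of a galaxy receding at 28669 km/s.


d = v / H0 = 28669 / 70 = 409.5571

409.5571 Mpc


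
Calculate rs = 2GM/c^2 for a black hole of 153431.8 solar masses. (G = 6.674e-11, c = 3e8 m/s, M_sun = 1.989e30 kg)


M = 153431.8 * 1.989e30 kg = 3.051758502e+35 kg. rs = 2GM/c^2 = 2 * 6.674e-11 * 3.051758502e+35 / (3e8)^2 = 4.526e+08

4.526e+08 m


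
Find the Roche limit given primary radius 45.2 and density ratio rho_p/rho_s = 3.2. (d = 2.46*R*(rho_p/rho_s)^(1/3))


d_Roche = 2.46 * 45.2 * 3.2^(1/3) = 163.8539

163.8539


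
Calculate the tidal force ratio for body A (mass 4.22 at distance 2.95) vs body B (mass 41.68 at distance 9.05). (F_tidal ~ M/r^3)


Ratio = (M1/r1^3) / (M2/r2^3) = (4.22/2.95^3) / (41.68/9.05^3) = 2.9232

2.9232


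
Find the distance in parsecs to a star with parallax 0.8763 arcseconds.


d = 1/p = 1/0.8763 = 1.1412

1.1412 pc


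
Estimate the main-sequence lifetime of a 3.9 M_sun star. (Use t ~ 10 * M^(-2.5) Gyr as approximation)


t = 10 * M^(-2.5) = 10 * 3.9^(-2.5) = 0.3329

0.3329 Gyr


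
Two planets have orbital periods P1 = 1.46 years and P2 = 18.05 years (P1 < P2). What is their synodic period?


1/P_syn = |1/P1 - 1/P2| = |1/1.46 - 1/18.05| => P_syn = 1.5885

1.5885 years


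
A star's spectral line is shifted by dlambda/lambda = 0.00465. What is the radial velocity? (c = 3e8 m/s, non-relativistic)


v = (dlambda/lambda) * c = 0.00465 * 3e8 = 1.395e+06

1.395e+06 m/s


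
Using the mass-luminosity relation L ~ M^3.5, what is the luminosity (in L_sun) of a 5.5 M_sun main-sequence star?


L/L_sun = (M/M_sun)^3.5 = 5.5^3.5 = 390.184

390.184 L_sun


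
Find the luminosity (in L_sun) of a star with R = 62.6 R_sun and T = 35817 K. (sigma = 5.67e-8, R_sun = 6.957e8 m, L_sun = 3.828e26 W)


R = 62.6 * 6.957e8 m = 4.355082e+10 m. L = 4*pi*R^2*sigma*T^4 = 4*pi*(4.355082e+10)^2 * 5.67e-8 * 35817^4 = 2.224039129e+33 W. L/L_sun = 2.224039129e+33 / 3.828e26 = 5.810e+06

5.810e+06 L_sun


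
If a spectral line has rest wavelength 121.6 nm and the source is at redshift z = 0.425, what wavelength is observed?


lam_obs = lam_emit * (1 + z) = 121.6 * (1 + 0.425) = 173.28

173.28 nm


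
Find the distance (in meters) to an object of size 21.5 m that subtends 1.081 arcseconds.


D = size / theta_rad, theta_rad = 1.081 * pi/(180*3600) = 5.241e-06, D = 4.102e+06

4.102e+06 m


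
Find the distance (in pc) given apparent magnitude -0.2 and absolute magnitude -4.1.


d = 10^((m - M + 5)/5) = 10^((-0.2 - -4.1 + 5)/5) = 60.256

60.256 pc


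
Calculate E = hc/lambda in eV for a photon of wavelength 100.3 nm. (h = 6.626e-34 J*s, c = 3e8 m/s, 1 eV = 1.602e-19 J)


E = hc/lambda = 6.626e-34 * 3e8 / 1.003e-07 = 1.982e-18 J = 12.3711 eV

12.3711 eV


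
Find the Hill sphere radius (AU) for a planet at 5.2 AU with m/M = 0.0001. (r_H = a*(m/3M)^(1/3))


r_H = a * (m/3M)^(1/3) = 5.2 * (0.0001/3)^(1/3) = 0.1674

0.1674 AU


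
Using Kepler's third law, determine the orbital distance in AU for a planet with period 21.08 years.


a = P^(2/3) = 21.08^(2/3) = 7.631

7.631 AU


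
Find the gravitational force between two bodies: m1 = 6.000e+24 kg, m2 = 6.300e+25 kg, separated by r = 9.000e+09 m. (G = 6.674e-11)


F = G*m1*m2/r^2 = 6.674e-11 * 6.000e+24 * 6.300e+25 / (9.000e+09)^2 = 6.674e-11 * 3.780e+50 / 8.100e+19 = 3.115e+20

3.115e+20 N


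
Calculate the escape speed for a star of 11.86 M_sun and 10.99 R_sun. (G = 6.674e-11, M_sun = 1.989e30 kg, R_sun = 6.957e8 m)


M = 11.86 * 1.989e30 kg = 2.358954e+31 kg; R = 10.99 * 6.957e8 m = 7.645743e+09 m. v_esc = sqrt(2GM/R) = sqrt(2 * 6.674e-11 * 2.358954e+31 / 7.645743e+09) = 641738.3409

641738.3409 m/s


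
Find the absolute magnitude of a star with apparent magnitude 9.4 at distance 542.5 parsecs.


M = m - 5*log10(d) + 5 = 9.4 - 5*log10(542.5) + 5 = 0.728

0.728


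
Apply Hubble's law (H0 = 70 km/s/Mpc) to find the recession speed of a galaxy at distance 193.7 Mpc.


v = H0 * d = 70 * 193.7 = 13559.0

13559.0 km/s


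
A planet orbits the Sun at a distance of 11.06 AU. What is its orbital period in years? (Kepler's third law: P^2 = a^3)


P = a^(3/2) = 11.06^1.5 = 36.7818

36.7818 years


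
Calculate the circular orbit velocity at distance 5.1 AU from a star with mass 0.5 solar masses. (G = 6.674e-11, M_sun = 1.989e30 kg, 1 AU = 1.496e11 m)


v = sqrt(GM/r) = sqrt(6.674e-11 * 9.945e+29 / 7.630e+11) = 9327.0566

9327.0566 m/s


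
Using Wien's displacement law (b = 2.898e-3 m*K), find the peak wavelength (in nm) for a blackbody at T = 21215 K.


lam_max = b / T = 2.898e-3 / 21215 = 1.366e-07 m = 136.6015 nm

136.6015 nm


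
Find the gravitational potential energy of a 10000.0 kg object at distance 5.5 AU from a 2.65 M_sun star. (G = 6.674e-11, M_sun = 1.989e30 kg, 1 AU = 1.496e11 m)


M = 2.65 * 1.989e30 kg = 5.27085e+30 kg; r = 5.5 AU * 1.496e11 m/AU = 8.228e+11 m. U = -GM*m/r = -(6.674e-11 * 5.27085e+30 * 10000.0) / 8.228e+11 = -4.275e+12

-4.275e+12 J


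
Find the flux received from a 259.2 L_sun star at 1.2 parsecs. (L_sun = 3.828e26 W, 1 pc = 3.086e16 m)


F = L / (4*pi*d^2) = 9.922e+28 / (4*pi*(3.703e+16)^2) = 5.758e-06

5.758e-06 W/m^2


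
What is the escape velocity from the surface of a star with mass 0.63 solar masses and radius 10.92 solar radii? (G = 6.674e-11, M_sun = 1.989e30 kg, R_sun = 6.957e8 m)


M = 0.63 * 1.989e30 kg = 1.25307e+30 kg; R = 10.92 * 6.957e8 m = 7.597044e+09 m. v_esc = sqrt(2GM/R) = sqrt(2 * 6.674e-11 * 1.25307e+30 / 7.597044e+09) = 148379.3432

148379.3432 m/s


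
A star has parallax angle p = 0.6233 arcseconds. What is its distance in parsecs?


d = 1/p = 1/0.6233 = 1.6044

1.6044 pc


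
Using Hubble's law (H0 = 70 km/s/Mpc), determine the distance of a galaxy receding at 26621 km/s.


d = v / H0 = 26621 / 70 = 380.3

380.3 Mpc


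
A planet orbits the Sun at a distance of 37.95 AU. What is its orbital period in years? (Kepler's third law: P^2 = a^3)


P = a^(3/2) = 37.95^1.5 = 233.7856

233.7856 years


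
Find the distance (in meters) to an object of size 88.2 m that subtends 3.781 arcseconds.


D = size / theta_rad, theta_rad = 3.781 * pi/(180*3600) = 1.833e-05, D = 4.812e+06

4.812e+06 m


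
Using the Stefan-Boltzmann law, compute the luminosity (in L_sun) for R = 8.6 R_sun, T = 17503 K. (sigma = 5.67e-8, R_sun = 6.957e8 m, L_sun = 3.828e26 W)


R = 8.6 * 6.957e8 m = 5.98302e+09 m. L = 4*pi*R^2*sigma*T^4 = 4*pi*(5.98302e+09)^2 * 5.67e-8 * 17503^4 = 2.393777625e+30 W. L/L_sun = 2.393777625e+30 / 3.828e26 = 6253.3376

6253.3376 L_sun


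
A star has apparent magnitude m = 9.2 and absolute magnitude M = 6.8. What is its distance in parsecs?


d = 10^((m - M + 5)/5) = 10^((9.2 - 6.8 + 5)/5) = 30.1995

30.1995 pc


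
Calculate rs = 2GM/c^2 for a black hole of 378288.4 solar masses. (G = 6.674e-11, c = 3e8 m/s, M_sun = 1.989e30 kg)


M = 378288.4 * 1.989e30 kg = 7.524156276e+35 kg. rs = 2GM/c^2 = 2 * 6.674e-11 * 7.524156276e+35 / (3e8)^2 = 1.116e+09

1.116e+09 m


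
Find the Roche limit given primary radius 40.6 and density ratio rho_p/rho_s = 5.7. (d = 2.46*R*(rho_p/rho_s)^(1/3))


d_Roche = 2.46 * 40.6 * 5.7^(1/3) = 178.4101

178.4101
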